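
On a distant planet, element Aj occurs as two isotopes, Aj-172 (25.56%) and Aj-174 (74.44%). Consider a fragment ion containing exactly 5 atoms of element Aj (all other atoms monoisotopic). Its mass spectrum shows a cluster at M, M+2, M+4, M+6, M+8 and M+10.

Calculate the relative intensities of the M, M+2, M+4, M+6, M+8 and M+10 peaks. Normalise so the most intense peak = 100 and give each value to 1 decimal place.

0.3 : 4.0 : 23.6 : 68.7 : 100.0 : 58.2

The 5 Aj atoms are independent, so intensities follow the terms of (0.2556 + 0.7444)^5.
P(M) = 0.2556^5 = 0.001091
P(M+2) = 5 × 0.2556^4 × 0.7444^1 = 0.015886
P(M+4) = 10 × 0.2556^3 × 0.7444^2 = 0.092533
P(M+6) = 10 × 0.2556^2 × 0.7444^3 = 0.269489
P(M+8) = 5 × 0.2556^1 × 0.7444^4 = 0.392425
P(M+10) = 0.7444^5 = 0.228577
The M+8 peak is largest (0.392425); scaling to 100 gives 0.3 : 4.0 : 23.6 : 68.7 : 100.0 : 58.2.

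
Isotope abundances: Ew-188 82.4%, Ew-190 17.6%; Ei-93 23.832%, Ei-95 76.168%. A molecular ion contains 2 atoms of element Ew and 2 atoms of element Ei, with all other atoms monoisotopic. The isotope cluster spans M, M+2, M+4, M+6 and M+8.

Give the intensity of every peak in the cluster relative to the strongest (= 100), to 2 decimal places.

Element Ew pattern (n=2): 0.678976 : 0.290048 : 0.030976
Element Ei pattern (n=2): 0.05679642 : 0.36304716 : 0.58015642
Convolve the two distributions (both contribute in 2-u steps):
  M: 0.678976×0.05679642 = 0.038563
  M+2: 0.678976×0.36304716 + 0.290048×0.05679642 = 0.262974
  M+4: 0.678976×0.58015642 + 0.290048×0.36304716 + 0.030976×0.05679642 = 0.500973
  M+6: 0.290048×0.58015642 + 0.030976×0.36304716 = 0.179519
  M+8: 0.030976×0.58015642 = 0.017971
Scale to base peak (0.500973) = 100: 7.70 : 52.49 : 100.00 : 35.83 : 3.59

7.70 : 52.49 : 100.00 : 35.83 : 3.59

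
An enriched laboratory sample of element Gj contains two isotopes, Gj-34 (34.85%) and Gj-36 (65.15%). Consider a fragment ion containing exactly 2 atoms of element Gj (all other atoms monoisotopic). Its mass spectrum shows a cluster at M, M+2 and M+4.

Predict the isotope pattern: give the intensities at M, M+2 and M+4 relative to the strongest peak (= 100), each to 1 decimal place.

26.7 : 100.0 : 93.5

Expanding (0.3485 + 0.6515)^2:
P(M) = 0.3485^2 = 0.121452
P(M+2) = 2 × 0.3485^1 × 0.6515^1 = 0.454096
P(M+4) = 0.6515^2 = 0.424452
The M+2 peak is largest (0.454096); scaling to 100 gives 26.7 : 100.0 : 93.5.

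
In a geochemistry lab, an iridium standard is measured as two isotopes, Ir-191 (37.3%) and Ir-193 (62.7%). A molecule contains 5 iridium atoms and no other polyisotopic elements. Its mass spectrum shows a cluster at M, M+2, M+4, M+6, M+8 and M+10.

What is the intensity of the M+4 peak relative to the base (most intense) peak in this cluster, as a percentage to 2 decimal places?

Binomial terms of (0.373 + 0.627)^5: M 0.0072, M+2 0.0607, M+4 0.2040, M+6 0.3429, M+8 0.2882, M+10 0.0969 → M+6 is the base peak.
P(M+6) = C(5,3) × 0.373^2 × 0.627^3 = 10 × 0.139129 × 0.24649188 = 0.342942 (base)
P(M+4) = C(5,2) × 0.373^3 × 0.627^2 = 10 × 0.05189512 × 0.393129 = 0.204015
Relative intensity = 0.204015 / 0.342942 × 100 = 59.49

59.49%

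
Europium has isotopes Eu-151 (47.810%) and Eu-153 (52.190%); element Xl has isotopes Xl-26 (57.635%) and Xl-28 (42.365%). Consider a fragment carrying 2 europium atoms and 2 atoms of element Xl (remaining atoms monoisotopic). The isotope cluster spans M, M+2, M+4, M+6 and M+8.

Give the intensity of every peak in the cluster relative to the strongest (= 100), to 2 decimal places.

20.24 : 73.93 : 100.00 : 59.32 : 13.03

Europium pattern (n=2): 0.22857961 : 0.49904078 : 0.27237961
Element Xl pattern (n=2): 0.33217932 : 0.48834135 : 0.17947932
Convolve the two distributions (both contribute in 2-u steps):
  M: 0.22857961×0.33217932 = 0.075929
  M+2: 0.22857961×0.48834135 + 0.49904078×0.33217932 = 0.277396
  M+4: 0.22857961×0.17947932 + 0.49904078×0.48834135 + 0.27237961×0.33217932 = 0.375206
  M+6: 0.49904078×0.17947932 + 0.27237961×0.48834135 = 0.222582
  M+8: 0.27237961×0.17947932 = 0.048887
Scale to base peak (0.375206) = 100: 20.24 : 73.93 : 100.00 : 59.32 : 13.03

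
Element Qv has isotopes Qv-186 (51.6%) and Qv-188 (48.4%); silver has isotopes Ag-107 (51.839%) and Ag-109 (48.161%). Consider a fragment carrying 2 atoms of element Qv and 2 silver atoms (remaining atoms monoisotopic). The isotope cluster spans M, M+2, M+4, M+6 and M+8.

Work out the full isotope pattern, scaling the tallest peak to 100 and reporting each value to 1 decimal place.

19.1 : 71.4 : 100.0 : 62.2 : 14.5

Element Qv pattern (n=2): 0.266256 : 0.499488 : 0.234256
Silver pattern (n=2): 0.26872819 : 0.49932362 : 0.23194819
Convolve the two distributions (both contribute in 2-u steps):
  M: 0.266256×0.26872819 = 0.071550
  M+2: 0.266256×0.49932362 + 0.499488×0.26872819 = 0.267174
  M+4: 0.266256×0.23194819 + 0.499488×0.49932362 + 0.234256×0.26872819 = 0.374115
  M+6: 0.499488×0.23194819 + 0.234256×0.49932362 = 0.232825
  M+8: 0.234256×0.23194819 = 0.054335
Scale to base peak (0.374115) = 100: 19.1 : 71.4 : 100.0 : 62.2 : 14.5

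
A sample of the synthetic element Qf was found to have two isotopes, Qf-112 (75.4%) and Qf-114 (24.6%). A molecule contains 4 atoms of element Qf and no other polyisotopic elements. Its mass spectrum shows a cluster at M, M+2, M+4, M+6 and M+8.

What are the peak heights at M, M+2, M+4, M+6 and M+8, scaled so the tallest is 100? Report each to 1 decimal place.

Expanding (0.754 + 0.246)^4:
P(M) = 0.754^4 = 0.323210
P(M+2) = 4 × 0.754^3 × 0.246^1 = 0.421802
P(M+4) = 6 × 0.754^2 × 0.246^2 = 0.206426
P(M+6) = 4 × 0.754^1 × 0.246^3 = 0.044899
P(M+8) = 0.246^4 = 0.003662
The M+2 peak is largest (0.421802); scaling to 100 gives 76.6 : 100.0 : 48.9 : 10.6 : 0.9.

76.6 : 100.0 : 48.9 : 10.6 : 0.9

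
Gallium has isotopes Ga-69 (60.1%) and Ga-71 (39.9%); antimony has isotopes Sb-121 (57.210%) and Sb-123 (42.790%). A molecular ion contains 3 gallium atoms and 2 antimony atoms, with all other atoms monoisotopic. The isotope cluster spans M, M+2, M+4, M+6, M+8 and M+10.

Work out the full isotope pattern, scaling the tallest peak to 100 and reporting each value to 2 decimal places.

Gallium pattern (n=3): 0.2170818 : 0.4323576 : 0.2870394 : 0.0635212
Antimony pattern (n=2): 0.32729841 : 0.48960318 : 0.18309841
Convolve the two distributions (both contribute in 2-u steps):
  M: 0.2170818×0.32729841 = 0.071051
  M+2: 0.2170818×0.48960318 + 0.4323576×0.32729841 = 0.247794
  M+4: 0.2170818×0.18309841 + 0.4323576×0.48960318 + 0.2870394×0.32729841 = 0.345379
  M+6: 0.4323576×0.18309841 + 0.2870394×0.48960318 + 0.0635212×0.32729841 = 0.240490
  M+8: 0.2870394×0.18309841 + 0.0635212×0.48960318 = 0.083657
  M+10: 0.0635212×0.18309841 = 0.011631
Scale to base peak (0.345379) = 100: 20.57 : 71.75 : 100.00 : 69.63 : 24.22 : 3.37

20.57 : 71.75 : 100.00 : 69.63 : 24.22 : 3.37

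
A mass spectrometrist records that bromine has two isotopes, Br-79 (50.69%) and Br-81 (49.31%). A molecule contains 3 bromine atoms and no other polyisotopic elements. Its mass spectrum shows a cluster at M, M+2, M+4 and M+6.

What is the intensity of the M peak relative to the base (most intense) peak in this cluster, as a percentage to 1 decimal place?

(0.5069 + 0.4931)^3 gives M 0.1302, M+2 0.3801, M+4 0.3698, M+6 0.1199; the largest is M+2.
P(M+2) = C(3,1) × 0.5069^2 × 0.4931^1 = 3 × 0.25694761 × 0.4931 = 0.380103 (base)
P(M) = C(3,0) × 0.5069^3 × 0.4931^0 = 1 × 0.13024674 × 1.0000 = 0.130247
Relative intensity = 0.130247 / 0.380103 × 100 = 34.3

34.3%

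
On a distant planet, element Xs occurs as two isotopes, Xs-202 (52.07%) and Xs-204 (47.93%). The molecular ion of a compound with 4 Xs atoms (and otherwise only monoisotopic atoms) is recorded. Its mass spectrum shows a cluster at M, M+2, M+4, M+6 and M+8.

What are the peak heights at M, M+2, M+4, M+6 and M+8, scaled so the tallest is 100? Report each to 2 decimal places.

Expanding (0.5207 + 0.4793)^4:
P(M) = 0.5207^4 = 0.073511
P(M+2) = 4 × 0.5207^3 × 0.4793^1 = 0.270664
P(M+4) = 6 × 0.5207^2 × 0.4793^2 = 0.373716
P(M+6) = 4 × 0.5207^1 × 0.4793^3 = 0.229335
P(M+8) = 0.4793^4 = 0.052775
The M+4 peak is largest (0.373716); scaling to 100 gives 19.67 : 72.43 : 100.00 : 61.37 : 14.12.

19.67 : 72.43 : 100.00 : 61.37 : 14.12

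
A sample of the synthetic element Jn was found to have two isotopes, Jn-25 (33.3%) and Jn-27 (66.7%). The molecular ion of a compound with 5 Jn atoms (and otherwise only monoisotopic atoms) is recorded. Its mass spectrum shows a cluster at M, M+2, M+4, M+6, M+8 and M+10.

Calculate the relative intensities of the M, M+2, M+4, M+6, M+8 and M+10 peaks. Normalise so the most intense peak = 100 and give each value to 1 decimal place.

1.2 : 12.4 : 49.9 : 99.9 : 100.0 : 40.1

The 5 Jn atoms are independent, so intensities follow the terms of (0.333 + 0.667)^5.
P(M) = 0.333^5 = 0.004095
P(M+2) = 5 × 0.333^4 × 0.667^1 = 0.041008
P(M+4) = 10 × 0.333^3 × 0.667^2 = 0.164280
P(M+6) = 10 × 0.333^2 × 0.667^3 = 0.329053
P(M+8) = 5 × 0.333^1 × 0.667^4 = 0.329547
P(M+10) = 0.667^5 = 0.132017
The M+8 peak is largest (0.329547); scaling to 100 gives 1.2 : 12.4 : 49.9 : 99.9 : 100.0 : 40.1.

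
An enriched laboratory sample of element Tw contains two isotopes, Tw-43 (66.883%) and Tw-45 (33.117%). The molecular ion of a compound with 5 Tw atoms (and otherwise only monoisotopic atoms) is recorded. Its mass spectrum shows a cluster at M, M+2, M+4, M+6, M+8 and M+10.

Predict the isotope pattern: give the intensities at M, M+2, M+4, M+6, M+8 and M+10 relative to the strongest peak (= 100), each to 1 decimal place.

40.4 : 100.0 : 99.0 : 49.0 : 12.1 : 1.2

The 5 Tw atoms are independent, so intensities follow the terms of (0.66883 + 0.33117)^5.
P(M) = 0.66883^5 = 0.133838
P(M+2) = 5 × 0.66883^4 × 0.33117^1 = 0.331348
P(M+4) = 10 × 0.66883^3 × 0.33117^2 = 0.328132
P(M+6) = 10 × 0.66883^2 × 0.33117^3 = 0.162474
P(M+8) = 5 × 0.66883^1 × 0.33117^4 = 0.040224
P(M+10) = 0.33117^5 = 0.003983
The M+2 peak is largest (0.331348); scaling to 100 gives 40.4 : 100.0 : 99.0 : 49.0 : 12.1 : 1.2.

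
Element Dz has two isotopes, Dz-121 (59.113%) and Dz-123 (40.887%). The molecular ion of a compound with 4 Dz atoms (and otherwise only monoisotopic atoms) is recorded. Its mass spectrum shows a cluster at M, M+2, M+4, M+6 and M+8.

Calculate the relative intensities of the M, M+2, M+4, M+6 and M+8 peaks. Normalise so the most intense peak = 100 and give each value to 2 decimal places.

Expanding (0.59113 + 0.40887)^4:
P(M) = 0.59113^4 = 0.122105
P(M+2) = 4 × 0.59113^3 × 0.40887^1 = 0.337827
P(M+4) = 6 × 0.59113^2 × 0.40887^2 = 0.350500
P(M+6) = 4 × 0.59113^1 × 0.40887^3 = 0.161621
P(M+8) = 0.40887^4 = 0.027947
The M+4 peak is largest (0.350500); scaling to 100 gives 34.84 : 96.38 : 100.00 : 46.11 : 7.97.

34.84 : 96.38 : 100.00 : 46.11 : 7.97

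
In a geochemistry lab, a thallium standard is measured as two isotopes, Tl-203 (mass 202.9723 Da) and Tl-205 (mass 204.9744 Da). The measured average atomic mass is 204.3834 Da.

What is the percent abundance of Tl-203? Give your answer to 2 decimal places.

Writing the weighted mean with unknown fraction x of Tl-203:
202.9723·x + 204.9744·(1 − x) = 204.3834
(202.9723 − 204.9744)·x = 204.3834 − 204.9744
x = -0.5910 / -2.0021 = 0.29519 → 29.52% Tl-203, 70.48% Tl-205.

29.52%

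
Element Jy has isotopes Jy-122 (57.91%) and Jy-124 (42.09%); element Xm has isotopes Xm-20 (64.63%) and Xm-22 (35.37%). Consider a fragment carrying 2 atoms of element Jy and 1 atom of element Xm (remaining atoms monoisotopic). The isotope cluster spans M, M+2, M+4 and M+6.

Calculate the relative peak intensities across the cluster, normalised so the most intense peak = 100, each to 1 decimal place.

Element Jy pattern (n=2): 0.33535681 : 0.48748638 : 0.17715681
Element Xm pattern (n=1): 0.6463 : 0.3537
Convolve the two distributions (both contribute in 2-u steps):
  M: 0.33535681×0.6463 = 0.216741
  M+2: 0.33535681×0.3537 + 0.48748638×0.6463 = 0.433678
  M+4: 0.48748638×0.3537 + 0.17715681×0.6463 = 0.286920
  M+6: 0.17715681×0.3537 = 0.062660
Scale to base peak (0.433678) = 100: 50.0 : 100.0 : 66.2 : 14.4

50.0 : 100.0 : 66.2 : 14.4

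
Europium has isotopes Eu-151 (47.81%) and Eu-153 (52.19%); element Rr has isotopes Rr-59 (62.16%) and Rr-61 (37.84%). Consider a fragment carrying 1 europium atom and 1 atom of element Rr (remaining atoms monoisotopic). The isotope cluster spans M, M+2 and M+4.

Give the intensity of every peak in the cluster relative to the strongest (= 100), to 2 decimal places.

Europium pattern (n=1): 0.4781 : 0.5219
Element Rr pattern (n=1): 0.6216 : 0.3784
Convolve the two distributions (both contribute in 2-u steps):
  M: 0.4781×0.6216 = 0.297187
  M+2: 0.4781×0.3784 + 0.5219×0.6216 = 0.505326
  M+4: 0.5219×0.3784 = 0.197487
Scale to base peak (0.505326) = 100: 58.81 : 100.00 : 39.08

58.81 : 100.00 : 39.08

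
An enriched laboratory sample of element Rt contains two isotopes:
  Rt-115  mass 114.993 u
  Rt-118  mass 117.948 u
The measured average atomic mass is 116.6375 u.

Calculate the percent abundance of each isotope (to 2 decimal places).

Let x be the fractional abundance of Rt-115; then Rt-118 has abundance 1 − x.
114.993·x + 117.948·(1 − x) = 116.6375
(114.993 − 117.948)·x = 116.6375 − 117.948
x = -1.3105 / -2.955 = 0.44349 → 44.35% Rt-115, 55.65% Rt-118.

Rt-115: 44.35%, Rt-118: 55.65%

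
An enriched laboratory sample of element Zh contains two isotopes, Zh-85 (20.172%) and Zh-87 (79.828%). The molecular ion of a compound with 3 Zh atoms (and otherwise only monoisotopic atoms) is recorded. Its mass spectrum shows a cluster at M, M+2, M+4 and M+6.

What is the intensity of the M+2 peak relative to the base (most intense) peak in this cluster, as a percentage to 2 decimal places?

(0.20172 + 0.79828)^3 gives M 0.0082, M+2 0.0974, M+4 0.3856, M+6 0.5087; the largest is M+6.
P(M+6) = C(3,3) × 0.20172^0 × 0.79828^3 = 1 × 1.0000 × 0.5087047 = 0.508705 (base)
P(M+2) = C(3,1) × 0.20172^2 × 0.79828^1 = 3 × 0.04069096 × 0.79828 = 0.097448
Relative intensity = 0.097448 / 0.508705 × 100 = 19.16

19.16%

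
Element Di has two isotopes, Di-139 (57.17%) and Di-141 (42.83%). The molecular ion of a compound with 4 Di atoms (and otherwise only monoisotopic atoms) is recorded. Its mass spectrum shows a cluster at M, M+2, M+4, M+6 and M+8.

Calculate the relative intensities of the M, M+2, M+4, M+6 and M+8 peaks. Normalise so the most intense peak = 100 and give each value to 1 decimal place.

The 4 Di atoms are independent, so intensities follow the terms of (0.5717 + 0.4283)^4.
P(M) = 0.5717^4 = 0.106825
P(M+2) = 4 × 0.5717^3 × 0.4283^1 = 0.320120
P(M+4) = 6 × 0.5717^2 × 0.4283^2 = 0.359736
P(M+6) = 4 × 0.5717^1 × 0.4283^3 = 0.179669
P(M+8) = 0.4283^4 = 0.033651
The M+4 peak is largest (0.359736); scaling to 100 gives 29.7 : 89.0 : 100.0 : 49.9 : 9.4.

29.7 : 89.0 : 100.0 : 49.9 : 9.4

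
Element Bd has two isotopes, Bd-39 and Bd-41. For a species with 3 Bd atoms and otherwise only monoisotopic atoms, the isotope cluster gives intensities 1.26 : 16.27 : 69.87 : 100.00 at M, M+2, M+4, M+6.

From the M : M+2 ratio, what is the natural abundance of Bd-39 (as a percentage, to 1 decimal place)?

Let p = fractional abundance of Bd-39. I(M+2)/I(M) = [C(3,1)·p^2·(1−p)] / p^3 = 3·(1−p)/p = 16.27/1.26 = 12.9127
(1−p)/p = 12.9127/3 = 4.3042  ⇒  p = 1/(1 + 4.3042) = 0.1885
Bd-39: 18.9%, Bd-41: 81.1%.

18.9%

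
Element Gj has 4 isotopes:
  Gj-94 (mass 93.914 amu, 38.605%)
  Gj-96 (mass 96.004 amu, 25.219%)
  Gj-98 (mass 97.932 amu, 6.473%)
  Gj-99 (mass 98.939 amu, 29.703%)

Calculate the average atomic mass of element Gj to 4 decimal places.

96.1937 amu

The abundance-weighted mean is 0.38605 × 93.914 + 0.25219 × 96.004 + 0.06473 × 97.932 + 0.29703 × 98.939
= 36.25550 + 24.21125 + 6.33914 + 29.38785 = 96.19374 amu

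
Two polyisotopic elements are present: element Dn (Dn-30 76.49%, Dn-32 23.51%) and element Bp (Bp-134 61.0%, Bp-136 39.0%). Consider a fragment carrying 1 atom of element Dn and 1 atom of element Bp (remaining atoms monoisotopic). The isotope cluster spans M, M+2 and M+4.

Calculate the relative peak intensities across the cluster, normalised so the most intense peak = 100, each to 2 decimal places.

Element Dn pattern (n=1): 0.7649 : 0.2351
Element Bp pattern (n=1): 0.6100 : 0.3900
Convolve the two distributions (both contribute in 2-u steps):
  M: 0.7649×0.6100 = 0.466589
  M+2: 0.7649×0.3900 + 0.2351×0.6100 = 0.441722
  M+4: 0.2351×0.3900 = 0.091689
Scale to base peak (0.466589) = 100: 100.00 : 94.67 : 19.65

100.00 : 94.67 : 19.65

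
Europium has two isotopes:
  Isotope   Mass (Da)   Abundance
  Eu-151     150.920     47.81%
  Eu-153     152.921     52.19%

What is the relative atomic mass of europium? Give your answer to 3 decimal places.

151.964 Da

Average mass = Σ (abundance × isotope mass) = 0.4781 × 150.920 + 0.5219 × 152.921
= 72.1549 + 79.8095 = 151.9644 Da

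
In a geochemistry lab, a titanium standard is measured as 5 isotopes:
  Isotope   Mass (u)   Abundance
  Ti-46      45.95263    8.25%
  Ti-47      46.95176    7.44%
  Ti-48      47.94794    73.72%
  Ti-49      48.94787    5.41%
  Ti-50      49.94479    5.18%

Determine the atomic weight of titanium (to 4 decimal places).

The abundance-weighted mean is 0.0825 × 45.95263 + 0.0744 × 46.95176 + 0.7372 × 47.94794 + 0.0541 × 48.94787 + 0.0518 × 49.94479
= 3.791092 + 3.493211 + 35.347221 + 2.648080 + 2.587140 = 47.866744 u

47.8667 u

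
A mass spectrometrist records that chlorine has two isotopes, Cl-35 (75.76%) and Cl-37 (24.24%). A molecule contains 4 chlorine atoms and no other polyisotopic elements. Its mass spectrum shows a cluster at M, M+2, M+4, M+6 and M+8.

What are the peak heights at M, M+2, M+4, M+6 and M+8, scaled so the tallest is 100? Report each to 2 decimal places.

78.14 : 100.00 : 47.99 : 10.24 : 0.82

Each Cl atom is independently Cl-35 (p = 0.7576) or Cl-37 (q = 0.2424); the cluster is the binomial expansion (p + q)^4.
P(M) = 0.7576^4 = 0.329428
P(M+2) = 4 × 0.7576^3 × 0.2424^1 = 0.421612
P(M+4) = 6 × 0.7576^2 × 0.2424^2 = 0.202347
P(M+6) = 4 × 0.7576^1 × 0.2424^3 = 0.043162
P(M+8) = 0.2424^4 = 0.003452
The M+2 peak is largest (0.421612); scaling to 100 gives 78.14 : 100.00 : 47.99 : 10.24 : 0.82.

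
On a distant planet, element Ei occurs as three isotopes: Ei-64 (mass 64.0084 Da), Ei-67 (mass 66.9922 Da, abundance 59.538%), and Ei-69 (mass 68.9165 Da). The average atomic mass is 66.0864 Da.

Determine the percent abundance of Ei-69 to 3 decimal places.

6.143%

The remaining 40.462% is split between Ei-64 (fraction x) and Ei-69 (fraction 0.40462 − x).
Substituting: 64.0084x + 68.9165(0.40462 − x) = 26.200583964
(64.0084 − 68.9165)x = -1.684410266  ⇒  x = 0.34319, y = 0.06143
Ei-64: 34.319%, Ei-69: 6.143%.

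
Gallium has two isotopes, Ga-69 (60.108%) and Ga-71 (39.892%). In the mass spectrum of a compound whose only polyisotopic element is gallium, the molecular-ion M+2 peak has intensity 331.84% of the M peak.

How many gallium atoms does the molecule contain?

5

The M+2/M ratio from n Ga atoms is n · q/p = n · 0.39892/0.60108.
n = 3.3184 × 0.60108/0.39892 = 5.00 ≈ 5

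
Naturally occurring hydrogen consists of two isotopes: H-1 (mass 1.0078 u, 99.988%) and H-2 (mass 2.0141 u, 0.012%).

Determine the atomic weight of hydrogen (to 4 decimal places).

1.0079 u

Weight each isotope mass by its fractional abundance: 0.99988 × 1.0078 + 0.00012 × 2.0141
= 1.00768 + 0.00024 = 1.00792 u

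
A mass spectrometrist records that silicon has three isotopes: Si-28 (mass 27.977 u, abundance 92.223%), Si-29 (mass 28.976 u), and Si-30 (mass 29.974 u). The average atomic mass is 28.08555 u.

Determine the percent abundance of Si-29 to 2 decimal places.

4.69%

The remaining 7.777% is split between Si-29 (fraction x) and Si-30 (fraction 0.07777 − x).
Substituting: 28.976x + 29.974(0.07777 − x) = 2.28432129
(28.976 − 29.974)x = -0.04675669  ⇒  x = 0.04685, y = 0.03092
Si-29: 4.69%, Si-30: 3.09%.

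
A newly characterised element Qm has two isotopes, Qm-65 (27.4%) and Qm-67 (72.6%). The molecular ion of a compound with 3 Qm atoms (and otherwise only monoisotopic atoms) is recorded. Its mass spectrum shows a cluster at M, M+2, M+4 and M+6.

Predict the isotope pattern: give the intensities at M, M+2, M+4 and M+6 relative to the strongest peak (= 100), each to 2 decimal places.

Expanding (0.274 + 0.726)^3:
P(M) = 0.274^3 = 0.020571
P(M+2) = 3 × 0.274^2 × 0.726^1 = 0.163516
P(M+4) = 3 × 0.274^1 × 0.726^2 = 0.433256
P(M+6) = 0.726^3 = 0.382657
The M+4 peak is largest (0.433256); scaling to 100 gives 4.75 : 37.74 : 100.00 : 88.32.

4.75 : 37.74 : 100.00 : 88.32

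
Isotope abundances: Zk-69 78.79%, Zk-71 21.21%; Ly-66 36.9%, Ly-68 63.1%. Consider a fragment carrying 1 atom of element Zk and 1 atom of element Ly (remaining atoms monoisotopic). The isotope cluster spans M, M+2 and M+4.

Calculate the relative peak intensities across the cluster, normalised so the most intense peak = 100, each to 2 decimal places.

50.52 : 100.00 : 23.26

Element Zk pattern (n=1): 0.7879 : 0.2121
Element Ly pattern (n=1): 0.3690 : 0.6310
Convolve the two distributions (both contribute in 2-u steps):
  M: 0.7879×0.3690 = 0.290735
  M+2: 0.7879×0.6310 + 0.2121×0.3690 = 0.575430
  M+4: 0.2121×0.6310 = 0.133835
Scale to base peak (0.575430) = 100: 50.52 : 100.00 : 23.26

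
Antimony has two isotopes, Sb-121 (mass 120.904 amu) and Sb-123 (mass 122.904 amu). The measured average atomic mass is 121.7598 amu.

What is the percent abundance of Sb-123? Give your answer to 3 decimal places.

With x = fraction of Sb-121 (so Sb-123 is 1 − x):
120.904·x + 122.904·(1 − x) = 121.7598
(120.904 − 122.904)·x = 121.7598 − 122.904
x = -1.1442 / -2.000 = 0.57210 → 57.210% Sb-121, 42.790% Sb-123.

42.790%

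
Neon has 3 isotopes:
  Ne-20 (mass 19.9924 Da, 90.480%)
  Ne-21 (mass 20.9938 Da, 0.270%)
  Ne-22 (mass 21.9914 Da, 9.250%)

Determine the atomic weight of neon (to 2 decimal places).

Ar = Σ fᵢ·mᵢ = 0.90480 × 19.9924 + 0.00270 × 20.9938 + 0.09250 × 21.9914
= 18.08912 + 0.05668 + 2.03420 = 20.18000 Da

20.18 Da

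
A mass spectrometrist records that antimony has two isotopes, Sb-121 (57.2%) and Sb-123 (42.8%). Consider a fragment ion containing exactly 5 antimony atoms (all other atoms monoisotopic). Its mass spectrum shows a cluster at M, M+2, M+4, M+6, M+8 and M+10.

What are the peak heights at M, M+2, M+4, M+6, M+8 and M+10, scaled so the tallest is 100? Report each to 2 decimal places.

Each Sb atom is independently Sb-121 (p = 0.572) or Sb-123 (q = 0.428); the cluster is the binomial expansion (p + q)^5.
P(M) = 0.572^5 = 0.061232
P(M+2) = 5 × 0.572^4 × 0.428^1 = 0.229086
P(M+4) = 10 × 0.572^3 × 0.428^2 = 0.342827
P(M+6) = 10 × 0.572^2 × 0.428^3 = 0.256521
P(M+8) = 5 × 0.572^1 × 0.428^4 = 0.095971
P(M+10) = 0.428^5 = 0.014362
The M+4 peak is largest (0.342827); scaling to 100 gives 17.86 : 66.82 : 100.00 : 74.83 : 27.99 : 4.19.

17.86 : 66.82 : 100.00 : 74.83 : 27.99 : 4.19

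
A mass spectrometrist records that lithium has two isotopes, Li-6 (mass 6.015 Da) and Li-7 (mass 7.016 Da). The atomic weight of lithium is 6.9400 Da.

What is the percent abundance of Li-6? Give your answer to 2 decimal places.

7.59%

Let x be the fractional abundance of Li-6; then Li-7 has abundance 1 − x.
6.015·x + 7.016·(1 − x) = 6.9400
(6.015 − 7.016)·x = 6.9400 − 7.016
x = -0.0760 / -1.001 = 0.07592 → 7.59% Li-6, 92.41% Li-7.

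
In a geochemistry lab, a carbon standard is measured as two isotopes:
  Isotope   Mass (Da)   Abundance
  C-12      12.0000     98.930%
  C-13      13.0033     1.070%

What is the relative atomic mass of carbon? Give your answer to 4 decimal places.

Ar = Σ fᵢ·mᵢ = 0.98930 × 12.0000 + 0.01070 × 13.0033
= 11.87160 + 0.13914 = 12.01074 Da

12.0107 Da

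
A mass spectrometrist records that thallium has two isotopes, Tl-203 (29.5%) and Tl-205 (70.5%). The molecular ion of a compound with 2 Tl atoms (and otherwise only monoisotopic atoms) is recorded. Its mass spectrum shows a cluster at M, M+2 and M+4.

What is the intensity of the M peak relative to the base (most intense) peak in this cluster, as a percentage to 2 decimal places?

Term probabilities: M 0.0870, M+2 0.4160, M+4 0.4970. Base peak = M+4.
P(M+4) = C(2,2) × 0.295^0 × 0.705^2 = 1 × 1.0000 × 0.497025 = 0.497025 (base)
P(M) = C(2,0) × 0.295^2 × 0.705^0 = 1 × 0.087025 × 1.0000 = 0.087025
Relative intensity = 0.087025 / 0.497025 × 100 = 17.51

17.51%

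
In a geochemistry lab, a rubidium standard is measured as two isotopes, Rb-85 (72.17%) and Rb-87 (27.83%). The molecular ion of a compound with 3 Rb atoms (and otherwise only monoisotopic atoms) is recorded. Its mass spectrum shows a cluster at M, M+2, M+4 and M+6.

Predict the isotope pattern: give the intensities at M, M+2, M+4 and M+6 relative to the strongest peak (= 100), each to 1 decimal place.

Expanding (0.7217 + 0.2783)^3:
P(M) = 0.7217^3 = 0.375898
P(M+2) = 3 × 0.7217^2 × 0.2783^1 = 0.434858
P(M+4) = 3 × 0.7217^1 × 0.2783^2 = 0.167689
P(M+6) = 0.2783^3 = 0.021555
The M+2 peak is largest (0.434858); scaling to 100 gives 86.4 : 100.0 : 38.6 : 5.0.

86.4 : 100.0 : 38.6 : 5.0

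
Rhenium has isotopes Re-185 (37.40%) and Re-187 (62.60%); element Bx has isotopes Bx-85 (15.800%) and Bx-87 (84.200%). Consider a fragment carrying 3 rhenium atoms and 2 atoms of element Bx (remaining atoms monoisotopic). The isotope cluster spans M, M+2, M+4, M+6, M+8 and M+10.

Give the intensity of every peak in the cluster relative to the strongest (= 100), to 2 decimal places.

Rhenium pattern (n=3): 0.05231362 : 0.26268713 : 0.43968487 : 0.24531438
Element Bx pattern (n=2): 0.024964 : 0.266072 : 0.708964
Convolve the two distributions (both contribute in 2-u steps):
  M: 0.05231362×0.024964 = 0.001306
  M+2: 0.05231362×0.266072 + 0.26268713×0.024964 = 0.020477
  M+4: 0.05231362×0.708964 + 0.26268713×0.266072 + 0.43968487×0.024964 = 0.117958
  M+6: 0.26268713×0.708964 + 0.43968487×0.266072 + 0.24531438×0.024964 = 0.309348
  M+8: 0.43968487×0.708964 + 0.24531438×0.266072 = 0.376992
  M+10: 0.24531438×0.708964 = 0.173919
Scale to base peak (0.376992) = 100: 0.35 : 5.43 : 31.29 : 82.06 : 100.00 : 46.13

0.35 : 5.43 : 31.29 : 82.06 : 100.00 : 46.13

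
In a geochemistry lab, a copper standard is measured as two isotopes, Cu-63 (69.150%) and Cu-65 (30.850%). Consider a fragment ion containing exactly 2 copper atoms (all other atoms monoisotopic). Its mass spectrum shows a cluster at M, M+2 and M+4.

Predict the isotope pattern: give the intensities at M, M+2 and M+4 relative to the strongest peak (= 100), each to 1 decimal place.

Expanding (0.69150 + 0.30850)^2:
P(M) = 0.69150^2 = 0.478172
P(M+2) = 2 × 0.69150^1 × 0.30850^1 = 0.426656
P(M+4) = 0.30850^2 = 0.095172
The M peak is largest (0.478172); scaling to 100 gives 100.0 : 89.2 : 19.9.

100.0 : 89.2 : 19.9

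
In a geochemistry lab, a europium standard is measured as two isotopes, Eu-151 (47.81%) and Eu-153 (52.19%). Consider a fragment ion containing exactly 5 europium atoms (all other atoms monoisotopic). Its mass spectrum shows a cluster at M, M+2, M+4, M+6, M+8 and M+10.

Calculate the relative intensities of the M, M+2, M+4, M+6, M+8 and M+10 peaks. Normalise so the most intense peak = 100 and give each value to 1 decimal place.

Expanding (0.4781 + 0.5219)^5:
P(M) = 0.4781^5 = 0.024980
P(M+2) = 5 × 0.4781^4 × 0.5219^1 = 0.136343
P(M+4) = 10 × 0.4781^3 × 0.5219^2 = 0.297667
P(M+6) = 10 × 0.4781^2 × 0.5219^3 = 0.324937
P(M+8) = 5 × 0.4781^1 × 0.5219^4 = 0.177353
P(M+10) = 0.5219^5 = 0.038720
The M+6 peak is largest (0.324937); scaling to 100 gives 7.7 : 42.0 : 91.6 : 100.0 : 54.6 : 11.9.

7.7 : 42.0 : 91.6 : 100.0 : 54.6 : 11.9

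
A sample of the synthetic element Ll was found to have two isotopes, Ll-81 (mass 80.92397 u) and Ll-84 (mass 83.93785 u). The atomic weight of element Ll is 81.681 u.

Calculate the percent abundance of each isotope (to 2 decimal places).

Writing the weighted mean with unknown fraction x of Ll-81:
80.92397·x + 83.93785·(1 − x) = 81.681
(80.92397 − 83.93785)·x = 81.681 − 83.93785
x = -2.25685 / -3.01388 = 0.74882 → 74.88% Ll-81, 25.12% Ll-84.

Ll-81: 74.88%, Ll-84: 25.12%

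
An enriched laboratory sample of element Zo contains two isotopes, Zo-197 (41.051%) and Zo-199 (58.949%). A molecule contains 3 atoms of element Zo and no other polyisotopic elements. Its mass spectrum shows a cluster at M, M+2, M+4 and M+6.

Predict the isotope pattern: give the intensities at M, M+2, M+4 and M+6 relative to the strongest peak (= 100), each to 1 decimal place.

16.2 : 69.6 : 100.0 : 47.9

Each Zo atom is independently Zo-197 (p = 0.41051) or Zo-199 (q = 0.58949); the cluster is the binomial expansion (p + q)^3.
P(M) = 0.41051^3 = 0.069179
P(M+2) = 3 × 0.41051^2 × 0.58949^1 = 0.298020
P(M+4) = 3 × 0.41051^1 × 0.58949^2 = 0.427955
P(M+6) = 0.58949^3 = 0.204847
The M+4 peak is largest (0.427955); scaling to 100 gives 16.2 : 69.6 : 100.0 : 47.9.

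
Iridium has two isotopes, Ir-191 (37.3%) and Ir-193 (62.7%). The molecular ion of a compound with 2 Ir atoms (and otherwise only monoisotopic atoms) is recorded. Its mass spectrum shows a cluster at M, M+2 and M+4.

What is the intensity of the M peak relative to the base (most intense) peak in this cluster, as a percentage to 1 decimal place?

Binomial terms of (0.373 + 0.627)^2: M 0.1391, M+2 0.4677, M+4 0.3931 → M+2 is the base peak.
P(M+2) = C(2,1) × 0.373^1 × 0.627^1 = 2 × 0.3730 × 0.6270 = 0.467742 (base)
P(M) = C(2,0) × 0.373^2 × 0.627^0 = 1 × 0.139129 × 1.0000 = 0.139129
Relative intensity = 0.139129 / 0.467742 × 100 = 29.7

29.7%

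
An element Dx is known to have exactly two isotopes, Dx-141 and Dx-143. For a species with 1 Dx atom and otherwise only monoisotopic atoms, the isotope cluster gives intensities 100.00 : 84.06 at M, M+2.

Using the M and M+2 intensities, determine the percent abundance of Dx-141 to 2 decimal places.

54.33%

Write p for the Dx-141 fraction. I(M+2)/I(M) = [C(1,1)·p^0·(1−p)] / p^1 = 1·(1−p)/p = 84.06/100.00 = 0.8406
(1−p)/p = 0.8406/1 = 0.8406  ⇒  p = 1/(1 + 0.8406) = 0.5433
Dx-141: 54.33%, Dx-143: 45.67%.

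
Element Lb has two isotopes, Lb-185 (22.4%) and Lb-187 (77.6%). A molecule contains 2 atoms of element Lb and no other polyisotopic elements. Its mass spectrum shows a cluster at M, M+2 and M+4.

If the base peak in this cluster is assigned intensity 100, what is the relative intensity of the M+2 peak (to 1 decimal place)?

Binomial terms of (0.224 + 0.776)^2: M 0.0502, M+2 0.3476, M+4 0.6022 → M+4 is the base peak.
P(M+4) = C(2,2) × 0.224^0 × 0.776^2 = 1 × 1.0000 × 0.602176 = 0.602176 (base)
P(M+2) = C(2,1) × 0.224^1 × 0.776^1 = 2 × 0.2240 × 0.7760 = 0.347648
Relative intensity = 0.347648 / 0.602176 × 100 = 57.7

57.7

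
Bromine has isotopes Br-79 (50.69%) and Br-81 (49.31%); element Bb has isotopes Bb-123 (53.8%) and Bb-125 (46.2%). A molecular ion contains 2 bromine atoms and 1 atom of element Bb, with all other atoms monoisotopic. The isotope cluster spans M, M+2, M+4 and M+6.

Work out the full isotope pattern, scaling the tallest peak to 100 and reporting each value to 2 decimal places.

Bromine pattern (n=2): 0.25694761 : 0.49990478 : 0.24314761
Element Bb pattern (n=1): 0.5380 : 0.4620
Convolve the two distributions (both contribute in 2-u steps):
  M: 0.25694761×0.5380 = 0.138238
  M+2: 0.25694761×0.4620 + 0.49990478×0.5380 = 0.387659
  M+4: 0.49990478×0.4620 + 0.24314761×0.5380 = 0.361769
  M+6: 0.24314761×0.4620 = 0.112334
Scale to base peak (0.387659) = 100: 35.66 : 100.00 : 93.32 : 28.98

35.66 : 100.00 : 93.32 : 28.98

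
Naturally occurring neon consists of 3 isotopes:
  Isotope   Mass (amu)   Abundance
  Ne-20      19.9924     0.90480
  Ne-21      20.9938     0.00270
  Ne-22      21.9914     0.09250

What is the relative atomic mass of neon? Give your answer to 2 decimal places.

20.18 amu

Average mass = Σ (abundance × isotope mass) = 0.90480 × 19.9924 + 0.00270 × 20.9938 + 0.09250 × 21.9914
= 18.08912 + 0.05668 + 2.03420 = 20.18000 amu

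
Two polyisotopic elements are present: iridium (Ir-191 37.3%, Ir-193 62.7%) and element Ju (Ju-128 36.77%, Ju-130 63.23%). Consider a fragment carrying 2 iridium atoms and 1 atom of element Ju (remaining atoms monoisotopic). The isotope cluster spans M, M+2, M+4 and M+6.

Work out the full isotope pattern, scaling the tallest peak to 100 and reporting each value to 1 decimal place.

11.6 : 59.0 : 100.0 : 56.5

Iridium pattern (n=2): 0.139129 : 0.467742 : 0.393129
Element Ju pattern (n=1): 0.3677 : 0.6323
Convolve the two distributions (both contribute in 2-u steps):
  M: 0.139129×0.3677 = 0.051158
  M+2: 0.139129×0.6323 + 0.467742×0.3677 = 0.259960
  M+4: 0.467742×0.6323 + 0.393129×0.3677 = 0.440307
  M+6: 0.393129×0.6323 = 0.248575
Scale to base peak (0.440307) = 100: 11.6 : 59.0 : 100.0 : 56.5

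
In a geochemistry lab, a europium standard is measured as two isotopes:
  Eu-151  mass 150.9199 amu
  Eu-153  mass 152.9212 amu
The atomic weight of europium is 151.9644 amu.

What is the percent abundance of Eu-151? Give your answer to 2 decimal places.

With x = fraction of Eu-151 (so Eu-153 is 1 − x):
150.9199·x + 152.9212·(1 − x) = 151.9644
(150.9199 − 152.9212)·x = 151.9644 − 152.9212
x = -0.9568 / -2.0013 = 0.47809 → 47.81% Eu-151, 52.19% Eu-153.

47.81%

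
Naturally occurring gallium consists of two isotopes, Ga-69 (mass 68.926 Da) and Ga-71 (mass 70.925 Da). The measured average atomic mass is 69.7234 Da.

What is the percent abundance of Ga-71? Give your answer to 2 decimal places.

Writing the weighted mean with unknown fraction x of Ga-69:
68.926·x + 70.925·(1 − x) = 69.7234
(68.926 − 70.925)·x = 69.7234 − 70.925
x = -1.2016 / -1.999 = 0.60110 → 60.11% Ga-69, 39.89% Ga-71.

39.89%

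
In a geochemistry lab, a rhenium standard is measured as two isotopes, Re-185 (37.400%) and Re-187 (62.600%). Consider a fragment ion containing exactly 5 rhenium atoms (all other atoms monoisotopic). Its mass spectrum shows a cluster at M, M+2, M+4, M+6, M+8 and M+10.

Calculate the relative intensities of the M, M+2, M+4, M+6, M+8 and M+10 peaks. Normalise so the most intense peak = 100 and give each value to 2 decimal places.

Expanding (0.37400 + 0.62600)^5:
P(M) = 0.37400^5 = 0.007317
P(M+2) = 5 × 0.37400^4 × 0.62600^1 = 0.061239
P(M+4) = 10 × 0.37400^3 × 0.62600^2 = 0.205005
P(M+6) = 10 × 0.37400^2 × 0.62600^3 = 0.343136
P(M+8) = 5 × 0.37400^1 × 0.62600^4 = 0.287170
P(M+10) = 0.62600^5 = 0.096133
The M+6 peak is largest (0.343136); scaling to 100 gives 2.13 : 17.85 : 59.74 : 100.00 : 83.69 : 28.02.

2.13 : 17.85 : 59.74 : 100.00 : 83.69 : 28.02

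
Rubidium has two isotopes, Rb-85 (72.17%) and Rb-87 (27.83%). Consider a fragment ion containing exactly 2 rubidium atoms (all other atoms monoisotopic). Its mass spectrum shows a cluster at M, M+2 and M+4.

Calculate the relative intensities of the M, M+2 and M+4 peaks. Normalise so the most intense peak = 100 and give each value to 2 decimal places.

100.00 : 77.12 : 14.87

Expanding (0.7217 + 0.2783)^2:
P(M) = 0.7217^2 = 0.520851
P(M+2) = 2 × 0.7217^1 × 0.2783^1 = 0.401698
P(M+4) = 0.2783^2 = 0.077451
The M peak is largest (0.520851); scaling to 100 gives 100.00 : 77.12 : 14.87.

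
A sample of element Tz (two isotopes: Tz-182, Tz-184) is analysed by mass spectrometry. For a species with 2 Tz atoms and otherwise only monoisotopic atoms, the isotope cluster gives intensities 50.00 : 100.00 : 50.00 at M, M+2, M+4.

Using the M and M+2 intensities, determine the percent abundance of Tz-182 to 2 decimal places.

50.00%

Let p = fractional abundance of Tz-182. I(M+2)/I(M) = [C(2,1)·p^1·(1−p)] / p^2 = 2·(1−p)/p = 100.00/50.00 = 2.0000
(1−p)/p = 2.0000/2 = 1.0000  ⇒  p = 1/(1 + 1.0000) = 0.5000
Tz-182: 50.00%, Tz-184: 50.00%.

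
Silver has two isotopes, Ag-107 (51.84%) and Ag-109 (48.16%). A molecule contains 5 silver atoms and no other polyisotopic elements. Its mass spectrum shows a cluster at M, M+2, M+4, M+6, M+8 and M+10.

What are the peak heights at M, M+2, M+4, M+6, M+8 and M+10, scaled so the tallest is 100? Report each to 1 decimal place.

11.6 : 53.8 : 100.0 : 92.9 : 43.2 : 8.0

Each Ag atom is independently Ag-107 (p = 0.5184) or Ag-109 (q = 0.4816); the cluster is the binomial expansion (p + q)^5.
P(M) = 0.5184^5 = 0.037439
P(M+2) = 5 × 0.5184^4 × 0.4816^1 = 0.173907
P(M+4) = 10 × 0.5184^3 × 0.4816^2 = 0.323123
P(M+6) = 10 × 0.5184^2 × 0.4816^3 = 0.300185
P(M+8) = 5 × 0.5184^1 × 0.4816^4 = 0.139438
P(M+10) = 0.4816^5 = 0.025908
The M+4 peak is largest (0.323123); scaling to 100 gives 11.6 : 53.8 : 100.0 : 92.9 : 43.2 : 8.0.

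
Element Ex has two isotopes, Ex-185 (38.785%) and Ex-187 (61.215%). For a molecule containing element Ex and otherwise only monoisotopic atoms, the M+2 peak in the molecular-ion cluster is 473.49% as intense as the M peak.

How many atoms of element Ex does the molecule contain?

3

With n Ex atoms, P(M+2)/P(M) = C(n,1)·p^(n−1)q / p^n = n·q/p = n · 0.61215/0.38785.
n = 4.7349 × 0.38785/0.61215 = 3.00 ≈ 3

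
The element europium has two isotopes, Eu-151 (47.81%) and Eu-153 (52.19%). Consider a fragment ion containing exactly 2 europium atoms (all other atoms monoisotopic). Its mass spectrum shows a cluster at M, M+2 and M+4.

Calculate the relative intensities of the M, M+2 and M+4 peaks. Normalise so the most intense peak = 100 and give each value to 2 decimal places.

Expanding (0.4781 + 0.5219)^2:
P(M) = 0.4781^2 = 0.228580
P(M+2) = 2 × 0.4781^1 × 0.5219^1 = 0.499041
P(M+4) = 0.5219^2 = 0.272380
The M+2 peak is largest (0.499041); scaling to 100 gives 45.80 : 100.00 : 54.58.

45.80 : 100.00 : 54.58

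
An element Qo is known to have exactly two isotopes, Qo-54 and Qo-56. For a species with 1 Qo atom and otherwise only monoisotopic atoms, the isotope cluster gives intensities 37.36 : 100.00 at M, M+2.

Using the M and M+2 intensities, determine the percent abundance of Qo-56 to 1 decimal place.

72.8%

Let p = fractional abundance of Qo-54. I(M+2)/I(M) = [C(1,1)·p^0·(1−p)] / p^1 = 1·(1−p)/p = 100.00/37.36 = 2.6767
(1−p)/p = 2.6767/1 = 2.6767  ⇒  p = 1/(1 + 2.6767) = 0.2720
Qo-54: 27.2%, Qo-56: 72.8%.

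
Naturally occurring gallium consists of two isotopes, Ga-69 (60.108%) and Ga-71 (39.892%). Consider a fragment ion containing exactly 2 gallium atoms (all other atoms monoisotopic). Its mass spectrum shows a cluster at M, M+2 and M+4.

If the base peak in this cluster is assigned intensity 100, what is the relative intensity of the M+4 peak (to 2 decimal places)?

33.18

(0.60108 + 0.39892)^2 gives M 0.3613, M+2 0.4796, M+4 0.1591; the largest is M+2.
P(M+2) = C(2,1) × 0.60108^1 × 0.39892^1 = 2 × 0.60108 × 0.39892 = 0.479566 (base)
P(M+4) = C(2,2) × 0.60108^0 × 0.39892^2 = 1 × 1.0000 × 0.15913717 = 0.159137
Relative intensity = 0.159137 / 0.479566 × 100 = 33.18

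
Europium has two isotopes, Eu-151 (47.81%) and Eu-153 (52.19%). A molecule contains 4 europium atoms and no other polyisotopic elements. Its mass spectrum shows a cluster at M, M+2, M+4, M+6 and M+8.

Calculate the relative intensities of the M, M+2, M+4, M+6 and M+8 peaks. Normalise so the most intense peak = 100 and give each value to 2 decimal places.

13.99 : 61.07 : 100.00 : 72.77 : 19.86

The 4 Eu atoms are independent, so intensities follow the terms of (0.4781 + 0.5219)^4.
P(M) = 0.4781^4 = 0.052249
P(M+2) = 4 × 0.4781^3 × 0.5219^1 = 0.228141
P(M+4) = 6 × 0.4781^2 × 0.5219^2 = 0.373563
P(M+6) = 4 × 0.4781^1 × 0.5219^3 = 0.271857
P(M+8) = 0.5219^4 = 0.074191
The M+4 peak is largest (0.373563); scaling to 100 gives 13.99 : 61.07 : 100.00 : 72.77 : 19.86.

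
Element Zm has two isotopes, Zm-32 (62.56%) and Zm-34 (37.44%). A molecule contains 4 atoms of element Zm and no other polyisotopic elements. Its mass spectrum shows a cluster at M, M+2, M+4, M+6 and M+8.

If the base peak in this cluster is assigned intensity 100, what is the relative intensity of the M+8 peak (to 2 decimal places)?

Binomial terms of (0.6256 + 0.3744)^4: M 0.1532, M+2 0.3667, M+4 0.3292, M+6 0.1313, M+8 0.0196 → M+2 is the base peak.
P(M+2) = C(4,1) × 0.6256^3 × 0.3744^1 = 4 × 0.24484443 × 0.3744 = 0.366679 (base)
P(M+8) = C(4,4) × 0.6256^0 × 0.3744^4 = 1 × 1.0000 × 0.01964913 = 0.019649
Relative intensity = 0.019649 / 0.366679 × 100 = 5.36

5.36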